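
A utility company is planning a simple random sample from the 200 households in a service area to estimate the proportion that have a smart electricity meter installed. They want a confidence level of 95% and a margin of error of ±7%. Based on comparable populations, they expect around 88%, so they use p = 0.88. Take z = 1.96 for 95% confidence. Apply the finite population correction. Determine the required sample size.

Unadjusted: n₀ = 1.96² × 0.88 × 0.12 / 0.070² ≈ 82.79, so n₀ = 83.
Finite population correction with N = 200: n = n₀ / (1 + (n₀−1)/N) = 83 / (1 + 82/200) = 83 / 1.4100 ≈ 58.87.
Rounding up, n = 59.

59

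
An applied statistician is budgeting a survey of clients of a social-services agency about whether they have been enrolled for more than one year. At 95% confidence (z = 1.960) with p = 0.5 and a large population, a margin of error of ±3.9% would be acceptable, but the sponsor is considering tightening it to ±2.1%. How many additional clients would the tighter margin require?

At ±3.9%: n = 1.960² × 0.2500 / 0.039² ≈ 631.43 → 632.
At ±2.1%: n = 1.960² × 0.2500 / 0.021² ≈ 2177.78 → 2178.
Additional respondents: 2178 − 632 = 1546.

1546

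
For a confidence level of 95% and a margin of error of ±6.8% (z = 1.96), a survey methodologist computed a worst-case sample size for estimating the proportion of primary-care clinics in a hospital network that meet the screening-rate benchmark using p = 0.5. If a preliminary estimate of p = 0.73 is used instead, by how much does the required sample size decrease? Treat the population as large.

44

Conservative (p = 0.5): n = 1.96² × 0.25 / 0.068² ≈ 207.70 → 208.
Using p = 0.73: p(1−p) = 0.1971, so n = 1.96² × 0.1971 / 0.068² ≈ 163.75 → 164.
Reduction: 208 − 164 = 44.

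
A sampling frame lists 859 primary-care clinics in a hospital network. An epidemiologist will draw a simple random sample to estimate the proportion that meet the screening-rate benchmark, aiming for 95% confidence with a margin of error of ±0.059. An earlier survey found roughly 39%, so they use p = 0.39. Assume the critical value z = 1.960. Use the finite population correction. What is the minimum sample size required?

202

Unadjusted: n₀ = 1.960² × 0.39 × 0.61 / 0.059² ≈ 262.54, so n₀ = 263.
Finite population correction with N = 859: n = n₀ / (1 + (n₀−1)/N) = 263 / (1 + 262/859) = 263 / 1.3050 ≈ 201.53.
Rounding up, n = 202.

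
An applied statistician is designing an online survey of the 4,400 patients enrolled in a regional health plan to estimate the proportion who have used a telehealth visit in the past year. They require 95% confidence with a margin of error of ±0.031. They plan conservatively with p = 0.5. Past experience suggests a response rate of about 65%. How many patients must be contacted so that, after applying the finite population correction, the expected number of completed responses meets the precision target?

For 95% confidence, z = 1.960.
Completed interviews needed (unadjusted): n₀ = 1.960² × 0.2500 / 0.031² ≈ 999.38 → 1000.
FPC for N = 4,400: n = 1000 / (1 + 999/4400) = 1000 / 1.2270 ≈ 814.97 → 815.
At a 65% response rate, contacts needed = 815 / 0.65 ≈ 1253.85 → 1254.

1254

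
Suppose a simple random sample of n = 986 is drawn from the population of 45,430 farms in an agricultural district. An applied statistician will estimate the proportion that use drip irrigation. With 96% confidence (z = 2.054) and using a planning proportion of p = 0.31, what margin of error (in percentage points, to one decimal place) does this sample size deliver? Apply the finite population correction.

Finite-population factor: (N−n)/(N−1) = (45430−986)/(45430−1) = 0.9783.
SE(p̂) = √[p(1−p)/n · (N−n)/(N−1)] = √[0.2139/986 × 0.9783] = 0.01457.
E = z × SE = 2.054 × 0.01457 = 0.02992 ≈ 3.0 percentage points.

3.0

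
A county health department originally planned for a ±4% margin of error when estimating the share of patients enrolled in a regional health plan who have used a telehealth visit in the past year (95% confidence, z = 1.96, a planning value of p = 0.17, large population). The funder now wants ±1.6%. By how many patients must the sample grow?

1779

At ±4%: n = 1.96² × 0.1411 / 0.040² ≈ 338.78 → 339.
At ±1.6%: n = 1.96² × 0.1411 / 0.016² ≈ 2117.38 → 2118.
Additional respondents: 2118 − 339 = 1779.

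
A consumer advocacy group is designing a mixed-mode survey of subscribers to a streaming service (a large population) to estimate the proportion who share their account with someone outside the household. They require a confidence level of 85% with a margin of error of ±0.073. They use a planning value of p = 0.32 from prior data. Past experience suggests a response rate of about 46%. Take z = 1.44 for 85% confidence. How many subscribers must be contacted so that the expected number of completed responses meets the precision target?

185

Completed interviews needed: n₀ = 1.44² × 0.2176 / 0.073² ≈ 84.67 → 85.
At a 46% response rate, contacts needed = 85 / 0.46 ≈ 184.78 → 185.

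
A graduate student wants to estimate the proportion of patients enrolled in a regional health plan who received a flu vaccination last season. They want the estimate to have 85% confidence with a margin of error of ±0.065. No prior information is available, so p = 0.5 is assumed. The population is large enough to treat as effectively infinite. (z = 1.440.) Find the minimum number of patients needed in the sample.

With p = 0.5, p(1−p) = 0.25.
n = z²·p(1−p)/E² = 1.440² × 0.2500 / 0.065² = 2.0736 × 0.2500 / 0.004225 ≈ 122.70.
Rounding up gives n = 123.

123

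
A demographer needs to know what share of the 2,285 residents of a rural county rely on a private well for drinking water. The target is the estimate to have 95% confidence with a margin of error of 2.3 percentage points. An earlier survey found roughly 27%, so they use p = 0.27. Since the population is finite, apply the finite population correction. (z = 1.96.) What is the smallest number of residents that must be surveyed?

Unadjusted: n₀ = 1.96² × 0.27 × 0.73 / 0.023² ≈ 1431.34, so n₀ = 1432.
Finite population correction with N = 2,285: n = n₀ / (1 + (n₀−1)/N) = 1432 / (1 + 1431/2285) = 1432 / 1.6263 ≈ 880.55.
Rounding up, n = 881.

881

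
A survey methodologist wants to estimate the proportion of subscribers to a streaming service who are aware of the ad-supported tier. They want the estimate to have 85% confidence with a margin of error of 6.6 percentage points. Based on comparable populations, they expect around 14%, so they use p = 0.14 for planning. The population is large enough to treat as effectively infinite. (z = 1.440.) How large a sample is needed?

58

With p = 0.14, p(1−p) = 0.1204.
n = z²·p(1−p)/E² = 1.440² × 0.1204 / 0.066² = 2.0736 × 0.1204 / 0.004356 ≈ 57.31.
Rounding up gives n = 58.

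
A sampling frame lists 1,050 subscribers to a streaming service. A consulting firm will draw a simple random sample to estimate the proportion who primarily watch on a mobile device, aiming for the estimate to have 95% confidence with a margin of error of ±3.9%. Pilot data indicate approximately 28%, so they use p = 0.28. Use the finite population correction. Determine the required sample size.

344

For 95% confidence, z = 1.960.
Unadjusted: n₀ = 1.960² × 0.28 × 0.72 / 0.039² ≈ 509.18, so n₀ = 510.
Finite population correction with N = 1,050: n = n₀ / (1 + (n₀−1)/N) = 510 / (1 + 509/1050) = 510 / 1.4848 ≈ 343.49.
Rounding up, n = 344.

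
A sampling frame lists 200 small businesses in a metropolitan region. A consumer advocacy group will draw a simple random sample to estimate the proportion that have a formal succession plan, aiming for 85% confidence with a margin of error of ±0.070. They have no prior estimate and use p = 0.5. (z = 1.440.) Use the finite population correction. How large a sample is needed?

Unadjusted: n₀ = 1.440² × 0.50 × 0.50 / 0.070² ≈ 105.80, so n₀ = 106.
Finite population correction with N = 200: n = n₀ / (1 + (n₀−1)/N) = 106 / (1 + 105/200) = 106 / 1.5250 ≈ 69.51.
Rounding up, n = 70.

70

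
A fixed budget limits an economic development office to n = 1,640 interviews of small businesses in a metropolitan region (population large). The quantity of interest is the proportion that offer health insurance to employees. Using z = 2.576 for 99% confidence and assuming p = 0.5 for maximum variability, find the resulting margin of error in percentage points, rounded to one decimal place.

SE(p̂) = √[p(1−p)/n] = √[0.2500/1640] = 0.01235.
E = z × SE = 2.576 × 0.01235 = 0.03180, or 3.2 percentage points.

3.2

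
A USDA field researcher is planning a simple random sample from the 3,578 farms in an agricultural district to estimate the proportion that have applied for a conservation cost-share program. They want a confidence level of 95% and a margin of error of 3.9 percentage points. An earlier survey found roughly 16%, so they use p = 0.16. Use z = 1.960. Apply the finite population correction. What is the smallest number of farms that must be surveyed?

311

Unadjusted: n₀ = 1.960² × 0.16 × 0.84 / 0.039² ≈ 339.45, so n₀ = 340.
Finite population correction with N = 3,578: n = n₀ / (1 + (n₀−1)/N) = 340 / (1 + 339/3578) = 340 / 1.0947 ≈ 310.57.
Rounding up, n = 311.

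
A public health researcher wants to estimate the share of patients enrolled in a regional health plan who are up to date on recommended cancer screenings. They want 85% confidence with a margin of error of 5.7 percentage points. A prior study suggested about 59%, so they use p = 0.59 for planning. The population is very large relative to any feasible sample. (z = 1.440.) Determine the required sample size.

With p = 0.59, p(1−p) = 0.2419.
n = z²·p(1−p)/E² = 1.440² × 0.2419 / 0.057² = 2.0736 × 0.2419 / 0.003249 ≈ 154.39.
Rounding up gives n = 155.

155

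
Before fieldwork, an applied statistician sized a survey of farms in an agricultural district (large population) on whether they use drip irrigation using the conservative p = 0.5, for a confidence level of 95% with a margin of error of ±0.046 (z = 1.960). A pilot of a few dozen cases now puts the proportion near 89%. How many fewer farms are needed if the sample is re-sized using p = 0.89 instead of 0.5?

Conservative (p = 0.5): n = 1.960² × 0.25 / 0.046² ≈ 453.88 → 454.
Using p = 0.89: p(1−p) = 0.0979, so n = 1.960² × 0.0979 / 0.046² ≈ 177.74 → 178.
Reduction: 454 − 178 = 276.

276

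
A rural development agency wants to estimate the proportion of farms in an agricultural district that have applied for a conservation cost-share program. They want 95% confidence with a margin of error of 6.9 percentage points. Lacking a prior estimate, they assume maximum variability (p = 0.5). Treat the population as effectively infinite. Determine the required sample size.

202

For 95% confidence, z = 1.960.
With p = 0.5, p(1−p) = 0.25.
n = z²·p(1−p)/E² = 1.960² × 0.2500 / 0.069² = 3.8416 × 0.2500 / 0.004761 ≈ 201.72.
Rounding up gives n = 202.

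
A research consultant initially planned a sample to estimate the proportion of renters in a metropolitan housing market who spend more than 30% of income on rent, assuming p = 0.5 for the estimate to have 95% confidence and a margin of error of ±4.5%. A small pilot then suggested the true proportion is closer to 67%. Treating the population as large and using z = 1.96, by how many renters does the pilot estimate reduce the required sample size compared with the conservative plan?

55

Conservative (p = 0.5): n = 1.96² × 0.25 / 0.045² ≈ 474.27 → 475.
Using p = 0.67: p(1−p) = 0.2211, so n = 1.96² × 0.2211 / 0.045² ≈ 419.45 → 420.
Reduction: 475 − 420 = 55.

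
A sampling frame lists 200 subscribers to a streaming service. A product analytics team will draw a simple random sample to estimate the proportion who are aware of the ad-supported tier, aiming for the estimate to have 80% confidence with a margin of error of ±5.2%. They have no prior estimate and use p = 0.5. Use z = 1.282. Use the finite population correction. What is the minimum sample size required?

Unadjusted: n₀ = 1.282² × 0.50 × 0.50 / 0.052² ≈ 151.95, so n₀ = 152.
Finite population correction with N = 200: n = n₀ / (1 + (n₀−1)/N) = 152 / (1 + 151/200) = 152 / 1.7550 ≈ 86.61.
Rounding up, n = 87.

87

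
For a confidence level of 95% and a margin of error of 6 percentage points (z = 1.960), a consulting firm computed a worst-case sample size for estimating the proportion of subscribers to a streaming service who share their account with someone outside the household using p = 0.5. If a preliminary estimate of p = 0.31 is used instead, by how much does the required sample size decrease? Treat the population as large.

38

Conservative (p = 0.5): n = 1.960² × 0.25 / 0.060² ≈ 266.78 → 267.
Using p = 0.31: p(1−p) = 0.2139, so n = 1.960² × 0.2139 / 0.060² ≈ 228.26 → 229.
Reduction: 267 − 229 = 38.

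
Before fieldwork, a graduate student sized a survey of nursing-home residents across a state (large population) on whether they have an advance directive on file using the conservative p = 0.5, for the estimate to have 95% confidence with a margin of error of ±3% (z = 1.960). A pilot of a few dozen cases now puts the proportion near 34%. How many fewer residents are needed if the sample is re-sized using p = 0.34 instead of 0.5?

Conservative (p = 0.5): n = 1.960² × 0.25 / 0.030² ≈ 1067.11 → 1068.
Using p = 0.34: p(1−p) = 0.2244, so n = 1.960² × 0.2244 / 0.030² ≈ 957.84 → 958.
Reduction: 1068 − 958 = 110.

110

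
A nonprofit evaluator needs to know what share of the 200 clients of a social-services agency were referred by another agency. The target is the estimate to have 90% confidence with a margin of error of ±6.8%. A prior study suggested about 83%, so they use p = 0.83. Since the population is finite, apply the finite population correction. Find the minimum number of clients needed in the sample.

59

For 90% confidence, z = 1.64.
Unadjusted: n₀ = 1.64² × 0.83 × 0.17 / 0.068² ≈ 82.07, so n₀ = 83.
Finite population correction with N = 200: n = n₀ / (1 + (n₀−1)/N) = 83 / (1 + 82/200) = 83 / 1.4100 ≈ 58.87.
Rounding up, n = 59.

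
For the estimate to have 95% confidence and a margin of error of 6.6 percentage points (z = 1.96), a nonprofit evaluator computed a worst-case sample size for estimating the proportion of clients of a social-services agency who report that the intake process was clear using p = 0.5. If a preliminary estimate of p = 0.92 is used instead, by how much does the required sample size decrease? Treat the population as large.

Conservative (p = 0.5): n = 1.96² × 0.25 / 0.066² ≈ 220.48 → 221.
Using p = 0.92: p(1−p) = 0.0736, so n = 1.96² × 0.0736 / 0.066² ≈ 64.91 → 65.
Reduction: 221 − 65 = 156.

156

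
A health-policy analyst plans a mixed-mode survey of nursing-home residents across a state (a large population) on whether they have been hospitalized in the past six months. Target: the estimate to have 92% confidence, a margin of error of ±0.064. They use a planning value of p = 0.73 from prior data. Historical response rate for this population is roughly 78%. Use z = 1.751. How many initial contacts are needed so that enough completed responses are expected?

190

Completed interviews needed: n₀ = 1.751² × 0.1971 / 0.064² ≈ 147.54 → 148.
At a 78% response rate, contacts needed = 148 / 0.78 ≈ 189.74 → 190.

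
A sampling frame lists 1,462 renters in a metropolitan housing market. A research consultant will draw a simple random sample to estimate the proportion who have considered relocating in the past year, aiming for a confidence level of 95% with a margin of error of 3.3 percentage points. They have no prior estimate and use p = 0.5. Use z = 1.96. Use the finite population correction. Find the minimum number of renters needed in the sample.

Unadjusted: n₀ = 1.96² × 0.50 × 0.50 / 0.033² ≈ 881.91, so n₀ = 882.
Finite population correction with N = 1,462: n = n₀ / (1 + (n₀−1)/N) = 882 / (1 + 881/1462) = 882 / 1.6026 ≈ 550.36.
Rounding up, n = 551.

551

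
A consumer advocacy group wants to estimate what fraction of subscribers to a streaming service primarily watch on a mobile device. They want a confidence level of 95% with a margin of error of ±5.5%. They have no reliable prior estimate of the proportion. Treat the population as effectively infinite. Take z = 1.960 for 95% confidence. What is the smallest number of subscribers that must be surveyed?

318

With no prior estimate, use p = 0.5, giving p(1−p) = 0.25.
n = z²·p(1−p)/E² = 1.960² × 0.2500 / 0.055² = 3.8416 × 0.2500 / 0.003025 ≈ 317.49.
Rounding up gives n = 318.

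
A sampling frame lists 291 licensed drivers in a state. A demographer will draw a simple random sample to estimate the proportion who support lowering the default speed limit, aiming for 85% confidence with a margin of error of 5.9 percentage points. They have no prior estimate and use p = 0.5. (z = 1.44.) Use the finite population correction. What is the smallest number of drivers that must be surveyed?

99

Unadjusted: n₀ = 1.44² × 0.50 × 0.50 / 0.059² ≈ 148.92, so n₀ = 149.
Finite population correction with N = 291: n = n₀ / (1 + (n₀−1)/N) = 149 / (1 + 148/291) = 149 / 1.5086 ≈ 98.77.
Rounding up, n = 99.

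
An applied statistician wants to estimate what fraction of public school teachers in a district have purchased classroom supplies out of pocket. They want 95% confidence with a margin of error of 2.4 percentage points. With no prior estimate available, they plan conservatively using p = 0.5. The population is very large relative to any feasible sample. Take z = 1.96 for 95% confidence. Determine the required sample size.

1668

With p = 0.5, p(1−p) = 0.25.
n = z²·p(1−p)/E² = 1.96² × 0.2500 / 0.024² = 3.8416 × 0.2500 / 0.000576 ≈ 1667.36.
Rounding up gives n = 1668.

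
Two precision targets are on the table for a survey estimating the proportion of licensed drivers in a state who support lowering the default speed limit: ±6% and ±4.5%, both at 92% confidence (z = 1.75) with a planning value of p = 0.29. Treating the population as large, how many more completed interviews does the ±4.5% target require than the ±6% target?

136

At ±6%: n = 1.75² × 0.2059 / 0.060² ≈ 175.16 → 176.
At ±4.5%: n = 1.75² × 0.2059 / 0.045² ≈ 311.39 → 312.
Additional respondents: 312 − 176 = 136.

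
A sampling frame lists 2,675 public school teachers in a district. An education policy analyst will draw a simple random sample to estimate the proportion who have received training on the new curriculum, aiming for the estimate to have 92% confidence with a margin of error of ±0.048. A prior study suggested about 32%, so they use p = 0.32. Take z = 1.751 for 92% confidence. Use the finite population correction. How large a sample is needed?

Unadjusted: n₀ = 1.751² × 0.32 × 0.68 / 0.048² ≈ 289.57, so n₀ = 290.
Finite population correction with N = 2,675: n = n₀ / (1 + (n₀−1)/N) = 290 / (1 + 289/2675) = 290 / 1.1080 ≈ 261.72.
Rounding up, n = 262.

262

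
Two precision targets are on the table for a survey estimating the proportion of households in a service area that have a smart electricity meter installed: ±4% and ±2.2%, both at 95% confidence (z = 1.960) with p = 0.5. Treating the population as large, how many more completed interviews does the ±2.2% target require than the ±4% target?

1384

At ±4%: n = 1.960² × 0.2500 / 0.040² ≈ 600.25 → 601.
At ±2.2%: n = 1.960² × 0.2500 / 0.022² ≈ 1984.30 → 1985.
Additional respondents: 1985 − 601 = 1384.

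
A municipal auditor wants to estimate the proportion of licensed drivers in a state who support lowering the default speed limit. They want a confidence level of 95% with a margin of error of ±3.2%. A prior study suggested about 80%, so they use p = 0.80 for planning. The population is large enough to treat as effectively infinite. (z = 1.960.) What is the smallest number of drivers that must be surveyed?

601

With p = 0.80, p(1−p) = 0.1600.
n = z²·p(1−p)/E² = 1.960² × 0.1600 / 0.032² = 3.8416 × 0.1600 / 0.001024 ≈ 600.25.
Rounding up gives n = 601.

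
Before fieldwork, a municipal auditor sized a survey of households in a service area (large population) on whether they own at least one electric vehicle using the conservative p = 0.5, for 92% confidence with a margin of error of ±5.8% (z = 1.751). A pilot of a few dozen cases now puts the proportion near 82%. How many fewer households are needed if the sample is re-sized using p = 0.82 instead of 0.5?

Conservative (p = 0.5): n = 1.751² × 0.25 / 0.058² ≈ 227.85 → 228.
Using p = 0.82: p(1−p) = 0.1476, so n = 1.751² × 0.1476 / 0.058² ≈ 134.52 → 135.
Reduction: 228 − 135 = 93.

93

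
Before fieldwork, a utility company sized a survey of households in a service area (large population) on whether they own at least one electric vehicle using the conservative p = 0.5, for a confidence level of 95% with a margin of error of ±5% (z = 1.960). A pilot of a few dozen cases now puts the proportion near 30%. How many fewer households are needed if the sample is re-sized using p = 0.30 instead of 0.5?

Conservative (p = 0.5): n = 1.960² × 0.25 / 0.050² ≈ 384.16 → 385.
Using p = 0.30: p(1−p) = 0.2100, so n = 1.960² × 0.2100 / 0.050² ≈ 322.69 → 323.
Reduction: 385 − 323 = 62.

62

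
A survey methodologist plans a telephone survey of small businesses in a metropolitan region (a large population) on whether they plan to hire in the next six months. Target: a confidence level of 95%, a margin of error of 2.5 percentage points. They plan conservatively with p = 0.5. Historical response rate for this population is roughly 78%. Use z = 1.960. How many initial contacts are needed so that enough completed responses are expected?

1971

Completed interviews needed: n₀ = 1.960² × 0.2500 / 0.025² ≈ 1536.64 → 1537.
At a 78% response rate, contacts needed = 1537 / 0.78 ≈ 1970.51 → 1971.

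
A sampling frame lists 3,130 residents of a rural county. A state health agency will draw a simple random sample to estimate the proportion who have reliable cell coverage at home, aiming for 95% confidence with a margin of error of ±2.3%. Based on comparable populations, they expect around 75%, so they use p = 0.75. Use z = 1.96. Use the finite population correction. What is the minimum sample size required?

950

Unadjusted: n₀ = 1.96² × 0.75 × 0.25 / 0.023² ≈ 1361.63, so n₀ = 1362.
Finite population correction with N = 3,130: n = n₀ / (1 + (n₀−1)/N) = 1362 / (1 + 1361/3130) = 1362 / 1.4348 ≈ 949.25.
Rounding up, n = 950.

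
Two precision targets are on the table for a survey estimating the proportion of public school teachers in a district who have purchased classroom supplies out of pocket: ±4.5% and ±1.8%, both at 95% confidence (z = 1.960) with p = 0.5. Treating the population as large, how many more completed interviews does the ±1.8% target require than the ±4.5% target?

At ±4.5%: n = 1.960² × 0.2500 / 0.045² ≈ 474.27 → 475.
At ±1.8%: n = 1.960² × 0.2500 / 0.018² ≈ 2964.20 → 2965.
Additional respondents: 2965 − 475 = 2490.

2490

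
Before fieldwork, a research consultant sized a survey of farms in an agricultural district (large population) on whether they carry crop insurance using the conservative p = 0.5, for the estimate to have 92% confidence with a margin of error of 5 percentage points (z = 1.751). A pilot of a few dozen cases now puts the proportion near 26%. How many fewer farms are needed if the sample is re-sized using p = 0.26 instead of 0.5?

71

Conservative (p = 0.5): n = 1.751² × 0.25 / 0.050² ≈ 306.60 → 307.
Using p = 0.26: p(1−p) = 0.1924, so n = 1.751² × 0.1924 / 0.050² ≈ 235.96 → 236.
Reduction: 307 − 236 = 71.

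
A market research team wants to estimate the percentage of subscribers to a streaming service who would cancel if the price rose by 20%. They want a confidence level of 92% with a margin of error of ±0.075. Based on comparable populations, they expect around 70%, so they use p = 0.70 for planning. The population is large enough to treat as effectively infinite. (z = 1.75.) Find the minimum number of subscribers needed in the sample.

115

With p = 0.70, p(1−p) = 0.2100.
n = z²·p(1−p)/E² = 1.75² × 0.2100 / 0.075² = 3.0625 × 0.2100 / 0.005625 ≈ 114.33.
Rounding up gives n = 115.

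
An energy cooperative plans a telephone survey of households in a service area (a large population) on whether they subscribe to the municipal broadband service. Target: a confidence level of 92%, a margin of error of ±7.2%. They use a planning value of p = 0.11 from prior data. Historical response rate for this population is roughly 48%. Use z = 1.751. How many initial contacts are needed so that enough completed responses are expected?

Completed interviews needed: n₀ = 1.751² × 0.0979 / 0.072² ≈ 57.90 → 58.
At a 48% response rate, contacts needed = 58 / 0.48 ≈ 120.83 → 121.

121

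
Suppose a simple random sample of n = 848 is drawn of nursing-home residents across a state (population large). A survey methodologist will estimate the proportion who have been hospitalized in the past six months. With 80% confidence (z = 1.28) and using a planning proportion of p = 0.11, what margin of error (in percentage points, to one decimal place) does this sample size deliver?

SE(p̂) = √[p(1−p)/n] = √[0.0979/848] = 0.01074.
E = z × SE = 1.28 × 0.01074 = 0.01375, or 1.4 percentage points.

1.4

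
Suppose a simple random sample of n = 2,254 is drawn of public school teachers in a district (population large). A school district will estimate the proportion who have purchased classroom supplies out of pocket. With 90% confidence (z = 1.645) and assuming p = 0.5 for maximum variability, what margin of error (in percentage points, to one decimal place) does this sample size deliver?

SE(p̂) = √[p(1−p)/n] = √[0.2500/2254] = 0.01053.
E = z × SE = 1.645 × 0.01053 = 0.01732, or 1.7 percentage points.

1.7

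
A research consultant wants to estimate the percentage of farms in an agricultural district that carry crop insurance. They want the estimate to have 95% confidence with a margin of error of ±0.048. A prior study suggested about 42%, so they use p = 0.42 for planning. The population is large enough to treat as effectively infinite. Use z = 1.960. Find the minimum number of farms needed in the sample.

407

With p = 0.42, p(1−p) = 0.2436.
n = z²·p(1−p)/E² = 1.960² × 0.2436 / 0.048² = 3.8416 × 0.2436 / 0.002304 ≈ 406.17.
Rounding up gives n = 407.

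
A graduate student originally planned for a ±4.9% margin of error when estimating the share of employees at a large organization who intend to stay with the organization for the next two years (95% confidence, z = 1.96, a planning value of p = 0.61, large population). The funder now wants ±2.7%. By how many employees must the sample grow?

873

At ±4.9%: n = 1.96² × 0.2379 / 0.049² ≈ 380.64 → 381.
At ±2.7%: n = 1.96² × 0.2379 / 0.027² ≈ 1253.66 → 1254.
Additional respondents: 1254 − 381 = 873.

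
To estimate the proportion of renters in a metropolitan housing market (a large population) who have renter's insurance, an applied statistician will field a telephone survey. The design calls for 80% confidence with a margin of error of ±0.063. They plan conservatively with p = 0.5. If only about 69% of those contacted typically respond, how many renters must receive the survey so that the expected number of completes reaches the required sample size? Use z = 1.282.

151

Completed interviews needed: n₀ = 1.282² × 0.2500 / 0.063² ≈ 103.52 → 104.
At a 69% response rate, contacts needed = 104 / 0.69 ≈ 150.72 → 151.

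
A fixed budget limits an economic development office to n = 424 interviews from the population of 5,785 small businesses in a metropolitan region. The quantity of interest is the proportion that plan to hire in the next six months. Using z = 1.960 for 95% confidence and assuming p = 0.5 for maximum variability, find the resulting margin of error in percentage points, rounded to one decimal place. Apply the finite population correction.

Finite-population factor: (N−n)/(N−1) = (5785−424)/(5785−1) = 0.9269.
SE(p̂) = √[p(1−p)/n · (N−n)/(N−1)] = √[0.2500/424 × 0.9269] = 0.02338.
E = z × SE = 1.960 × 0.02338 = 0.04582 ≈ 4.6 percentage points.

4.6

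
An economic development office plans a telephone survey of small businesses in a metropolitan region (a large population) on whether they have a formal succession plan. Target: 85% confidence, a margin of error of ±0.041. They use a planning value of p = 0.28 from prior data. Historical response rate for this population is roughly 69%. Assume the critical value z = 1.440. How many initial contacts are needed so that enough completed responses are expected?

Completed interviews needed: n₀ = 1.440² × 0.2016 / 0.041² ≈ 248.68 → 249.
At a 69% response rate, contacts needed = 249 / 0.69 ≈ 360.87 → 361.

361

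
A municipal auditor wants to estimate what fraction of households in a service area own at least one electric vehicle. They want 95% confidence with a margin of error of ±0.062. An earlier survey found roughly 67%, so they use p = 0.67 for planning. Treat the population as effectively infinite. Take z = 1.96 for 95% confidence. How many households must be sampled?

With p = 0.67, p(1−p) = 0.2211.
n = z²·p(1−p)/E² = 1.96² × 0.2211 / 0.062² = 3.8416 × 0.2211 / 0.003844 ≈ 220.96.
Rounding up gives n = 221.

221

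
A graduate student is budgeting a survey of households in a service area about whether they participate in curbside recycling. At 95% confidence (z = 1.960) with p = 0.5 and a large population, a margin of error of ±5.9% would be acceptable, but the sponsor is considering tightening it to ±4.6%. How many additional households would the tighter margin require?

At ±5.9%: n = 1.960² × 0.2500 / 0.059² ≈ 275.90 → 276.
At ±4.6%: n = 1.960² × 0.2500 / 0.046² ≈ 453.88 → 454.
Additional respondents: 454 − 276 = 178.

178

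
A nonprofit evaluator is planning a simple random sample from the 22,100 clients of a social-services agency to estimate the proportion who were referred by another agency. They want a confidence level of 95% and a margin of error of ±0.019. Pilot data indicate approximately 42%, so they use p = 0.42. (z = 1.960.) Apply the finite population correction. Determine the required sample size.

2321

Unadjusted: n₀ = 1.960² × 0.42 × 0.58 / 0.019² ≈ 2592.28, so n₀ = 2593.
Finite population correction with N = 22,100: n = n₀ / (1 + (n₀−1)/N) = 2593 / (1 + 2592/22100) = 2593 / 1.1173 ≈ 2320.80.
Rounding up, n = 2321.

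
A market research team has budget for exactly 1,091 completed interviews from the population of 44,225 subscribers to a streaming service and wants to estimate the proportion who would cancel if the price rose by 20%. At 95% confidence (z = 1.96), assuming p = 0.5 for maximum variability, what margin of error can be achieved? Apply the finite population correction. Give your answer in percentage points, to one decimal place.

Finite-population factor: (N−n)/(N−1) = (44225−1091)/(44225−1) = 0.9754.
SE(p̂) = √[p(1−p)/n · (N−n)/(N−1)] = √[0.2500/1091 × 0.9754] = 0.01495.
E = z × SE = 1.96 × 0.01495 = 0.02930 ≈ 2.9 percentage points.

2.9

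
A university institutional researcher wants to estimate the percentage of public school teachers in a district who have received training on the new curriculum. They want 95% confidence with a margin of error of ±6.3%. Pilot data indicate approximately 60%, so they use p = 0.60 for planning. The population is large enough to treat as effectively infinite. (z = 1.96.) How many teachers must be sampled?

With p = 0.60, p(1−p) = 0.2400.
n = z²·p(1−p)/E² = 1.96² × 0.2400 / 0.063² = 3.8416 × 0.2400 / 0.003969 ≈ 232.30.
Rounding up gives n = 233.

233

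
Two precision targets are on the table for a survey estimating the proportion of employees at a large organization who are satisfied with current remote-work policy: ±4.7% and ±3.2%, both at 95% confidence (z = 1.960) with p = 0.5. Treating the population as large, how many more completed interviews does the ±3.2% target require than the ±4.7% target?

At ±4.7%: n = 1.960² × 0.2500 / 0.047² ≈ 434.77 → 435.
At ±3.2%: n = 1.960² × 0.2500 / 0.032² ≈ 937.89 → 938.
Additional respondents: 938 − 435 = 503.

503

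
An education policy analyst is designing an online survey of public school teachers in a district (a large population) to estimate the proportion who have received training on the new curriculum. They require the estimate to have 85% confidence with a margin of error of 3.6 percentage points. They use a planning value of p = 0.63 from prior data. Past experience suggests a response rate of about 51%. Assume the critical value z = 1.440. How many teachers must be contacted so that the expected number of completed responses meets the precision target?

Completed interviews needed: n₀ = 1.440² × 0.2331 / 0.036² ≈ 372.96 → 373.
At a 51% response rate, contacts needed = 373 / 0.51 ≈ 731.37 → 732.

732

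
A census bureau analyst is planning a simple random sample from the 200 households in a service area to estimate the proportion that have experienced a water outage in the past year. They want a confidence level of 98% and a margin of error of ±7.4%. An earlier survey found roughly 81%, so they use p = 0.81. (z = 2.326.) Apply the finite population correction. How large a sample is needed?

87

Unadjusted: n₀ = 2.326² × 0.81 × 0.19 / 0.074² ≈ 152.05, so n₀ = 153.
Finite population correction with N = 200: n = n₀ / (1 + (n₀−1)/N) = 153 / (1 + 152/200) = 153 / 1.7600 ≈ 86.93.
Rounding up, n = 87.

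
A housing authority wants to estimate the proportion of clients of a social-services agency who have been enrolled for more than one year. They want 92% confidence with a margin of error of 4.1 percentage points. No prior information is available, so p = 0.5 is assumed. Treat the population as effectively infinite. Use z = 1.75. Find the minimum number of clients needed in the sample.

With p = 0.5, p(1−p) = 0.25.
n = z²·p(1−p)/E² = 1.75² × 0.2500 / 0.041² = 3.0625 × 0.2500 / 0.001681 ≈ 455.46.
Rounding up gives n = 456.

456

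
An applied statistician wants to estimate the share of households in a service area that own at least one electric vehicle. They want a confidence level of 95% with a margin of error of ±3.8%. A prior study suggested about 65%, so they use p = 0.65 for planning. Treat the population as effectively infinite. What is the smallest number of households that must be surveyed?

606

For 95% confidence, z = 1.960.
With p = 0.65, p(1−p) = 0.2275.
n = z²·p(1−p)/E² = 1.960² × 0.2275 / 0.038² = 3.8416 × 0.2275 / 0.001444 ≈ 605.24.
Rounding up gives n = 606.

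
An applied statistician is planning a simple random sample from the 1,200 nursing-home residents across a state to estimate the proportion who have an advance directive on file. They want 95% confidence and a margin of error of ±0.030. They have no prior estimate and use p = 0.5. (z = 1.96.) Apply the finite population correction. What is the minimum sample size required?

566

Unadjusted: n₀ = 1.96² × 0.50 × 0.50 / 0.030² ≈ 1067.11, so n₀ = 1068.
Finite population correction with N = 1,200: n = n₀ / (1 + (n₀−1)/N) = 1068 / (1 + 1067/1200) = 1068 / 1.8892 ≈ 565.33.
Rounding up, n = 566.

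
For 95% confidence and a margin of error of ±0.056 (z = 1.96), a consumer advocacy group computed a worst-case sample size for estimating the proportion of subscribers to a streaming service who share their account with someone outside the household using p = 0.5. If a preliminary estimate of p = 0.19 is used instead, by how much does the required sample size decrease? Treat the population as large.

118

Conservative (p = 0.5): n = 1.96² × 0.25 / 0.056² ≈ 306.25 → 307.
Using p = 0.19: p(1−p) = 0.1539, so n = 1.96² × 0.1539 / 0.056² ≈ 188.53 → 189.
Reduction: 307 − 189 = 118.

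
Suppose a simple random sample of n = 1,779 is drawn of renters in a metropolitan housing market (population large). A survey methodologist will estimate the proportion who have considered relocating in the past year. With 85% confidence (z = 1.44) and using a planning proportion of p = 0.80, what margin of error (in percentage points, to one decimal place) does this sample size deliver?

SE(p̂) = √[p(1−p)/n] = √[0.1600/1779] = 0.00948.
E = z × SE = 1.44 × 0.00948 = 0.01366, or 1.4 percentage points.

1.4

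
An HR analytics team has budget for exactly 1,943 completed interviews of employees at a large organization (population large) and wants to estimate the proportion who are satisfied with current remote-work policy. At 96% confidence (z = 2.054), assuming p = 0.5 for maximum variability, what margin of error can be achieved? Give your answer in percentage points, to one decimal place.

SE(p̂) = √[p(1−p)/n] = √[0.2500/1943] = 0.01134.
E = z × SE = 2.054 × 0.01134 = 0.02330, or 2.3 percentage points.

2.3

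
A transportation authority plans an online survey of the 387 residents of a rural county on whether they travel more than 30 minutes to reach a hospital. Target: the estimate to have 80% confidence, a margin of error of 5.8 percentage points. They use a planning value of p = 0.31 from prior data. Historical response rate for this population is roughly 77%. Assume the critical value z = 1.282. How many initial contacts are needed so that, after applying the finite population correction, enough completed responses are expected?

Completed interviews needed (unadjusted): n₀ = 1.282² × 0.2139 / 0.058² ≈ 104.50 → 105.
FPC for N = 387: n = 105 / (1 + 104/387) = 105 / 1.2687 ≈ 82.76 → 83.
At a 77% response rate, contacts needed = 83 / 0.77 ≈ 107.79 → 108.

108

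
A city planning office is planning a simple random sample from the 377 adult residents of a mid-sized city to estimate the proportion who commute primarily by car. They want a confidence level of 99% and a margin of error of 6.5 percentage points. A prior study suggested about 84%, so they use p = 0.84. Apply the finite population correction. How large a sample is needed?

For 99% confidence, z = 2.576.
Unadjusted: n₀ = 2.576² × 0.84 × 0.16 / 0.065² ≈ 211.09, so n₀ = 212.
Finite population correction with N = 377: n = n₀ / (1 + (n₀−1)/N) = 212 / (1 + 211/377) = 212 / 1.5597 ≈ 135.93.
Rounding up, n = 136.

136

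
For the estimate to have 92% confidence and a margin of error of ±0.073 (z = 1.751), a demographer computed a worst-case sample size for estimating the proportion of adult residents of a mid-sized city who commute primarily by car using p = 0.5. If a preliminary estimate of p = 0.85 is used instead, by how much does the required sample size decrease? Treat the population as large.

70

Conservative (p = 0.5): n = 1.751² × 0.25 / 0.073² ≈ 143.84 → 144.
Using p = 0.85: p(1−p) = 0.1275, so n = 1.751² × 0.1275 / 0.073² ≈ 73.36 → 74.
Reduction: 144 − 74 = 70.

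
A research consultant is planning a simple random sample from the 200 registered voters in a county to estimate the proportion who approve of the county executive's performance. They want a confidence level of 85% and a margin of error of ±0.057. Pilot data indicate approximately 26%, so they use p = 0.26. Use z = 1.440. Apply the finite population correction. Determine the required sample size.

Unadjusted: n₀ = 1.440² × 0.26 × 0.74 / 0.057² ≈ 122.79, so n₀ = 123.
Finite population correction with N = 200: n = n₀ / (1 + (n₀−1)/N) = 123 / (1 + 122/200) = 123 / 1.6100 ≈ 76.40.
Rounding up, n = 77.

77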